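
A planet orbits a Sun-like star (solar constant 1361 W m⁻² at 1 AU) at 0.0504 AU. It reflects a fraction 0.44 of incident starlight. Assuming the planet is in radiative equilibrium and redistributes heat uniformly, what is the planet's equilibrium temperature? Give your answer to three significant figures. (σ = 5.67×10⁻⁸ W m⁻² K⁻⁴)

Flux at 0.0504 AU: S = 1361/0.0504² = 5.36×10⁵ W m⁻².
Energy balance: absorbed = emitted ⇒ πR²·S(1−A) = 4πR²·σT_eq⁴, so T_eq⁴ = S(1−A)/(4σ).
T_eq = [5.36×10⁵ × 0.56 / (4 × 5.67×10⁻⁸)]^(1/4) = (1.32×10¹²)^(1/4) = 1070 K.

T_eq ≈ 1070 K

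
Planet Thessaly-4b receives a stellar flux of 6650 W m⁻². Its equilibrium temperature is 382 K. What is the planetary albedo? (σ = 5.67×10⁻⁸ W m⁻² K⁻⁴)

From T_eq⁴ = S(1−A)/(4σ): 1−A = 4σT_eq⁴/S.
1−A = 4 × 5.67×10⁻⁸ × (382)⁴ / 6650 = 0.726.

A ≈ 0.27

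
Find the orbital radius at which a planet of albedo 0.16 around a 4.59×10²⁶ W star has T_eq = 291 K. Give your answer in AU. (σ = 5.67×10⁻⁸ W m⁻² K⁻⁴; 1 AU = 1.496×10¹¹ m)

From T_eq⁴ = L(1−A)/(16πσd²): d = √[L(1−A)/(16πσT_eq⁴)].
d = √[4.59×10²⁶ × 0.84 / (16π × 5.67×10⁻⁸ × (291)⁴)] = 1.37×10¹¹ m = 0.918 AU.

d ≈ 0.918 AU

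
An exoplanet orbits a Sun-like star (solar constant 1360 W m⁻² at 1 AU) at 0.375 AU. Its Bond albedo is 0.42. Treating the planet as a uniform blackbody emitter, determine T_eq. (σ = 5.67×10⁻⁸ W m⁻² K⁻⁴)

T_eq ≈ 397 K

Flux at 0.375 AU: S = 1360/0.375² = 9670 W m⁻².
Energy balance: absorbed = emitted ⇒ πR²·S(1−A) = 4πR²·σT_eq⁴, so T_eq⁴ = S(1−A)/(4σ).
T_eq = [9670 × 0.58 / (4 × 5.67×10⁻⁸)]^(1/4) = (2.47×10¹⁰)^(1/4) = 397 K.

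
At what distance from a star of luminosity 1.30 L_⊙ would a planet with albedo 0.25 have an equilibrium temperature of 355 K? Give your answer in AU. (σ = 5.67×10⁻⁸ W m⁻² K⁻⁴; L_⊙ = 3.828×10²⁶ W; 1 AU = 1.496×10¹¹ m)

d ≈ 0.607 AU

L = 1.30 × 3.828×10²⁶ = 4.98×10²⁶ W.
From T_eq⁴ = L(1−A)/(16πσd²): d = √[L(1−A)/(16πσT_eq⁴)].
d = √[4.98×10²⁶ × 0.75 / (16π × 5.67×10⁻⁸ × (355)⁴)] = 9.08×10¹⁰ m = 0.607 AU.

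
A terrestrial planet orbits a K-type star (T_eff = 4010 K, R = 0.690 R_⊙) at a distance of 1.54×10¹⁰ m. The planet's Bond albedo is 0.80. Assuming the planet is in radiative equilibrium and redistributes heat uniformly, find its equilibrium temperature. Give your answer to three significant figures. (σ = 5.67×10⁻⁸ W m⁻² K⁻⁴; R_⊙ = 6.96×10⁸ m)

T_eq ≈ 335 K

R_⋆ = 0.690 × 6.96×10⁸ = 4.80×10⁸ m.
L = 4πR_⋆²σT_⋆⁴ = 4π(4.80×10⁸)² × 5.67×10⁻⁸ × (4010)⁴ = 4.25×10²⁵ W.
S = L/(4πd²) = 1.43×10⁴ W m⁻².
Energy balance: absorbed = emitted ⇒ πR²·S(1−A) = 4πR²·σT_eq⁴, so T_eq⁴ = S(1−A)/(4σ).
T_eq = [1.43×10⁴ × 0.20 / (4 × 5.67×10⁻⁸)]^(1/4) = (1.26×10¹⁰)^(1/4) = 335 K.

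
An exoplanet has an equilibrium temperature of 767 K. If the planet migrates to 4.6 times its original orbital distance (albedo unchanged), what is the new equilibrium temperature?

T_eq ∝ L^(1/4) · d^(−1/2).
T′ = 767 / 4.6^(1/2) = 358 K.

T_eq ≈ 358 K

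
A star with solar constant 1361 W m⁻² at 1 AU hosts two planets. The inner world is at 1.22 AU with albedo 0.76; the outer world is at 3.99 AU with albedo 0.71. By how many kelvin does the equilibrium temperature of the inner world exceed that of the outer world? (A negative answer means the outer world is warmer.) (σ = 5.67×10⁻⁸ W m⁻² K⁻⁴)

T_eq = [S₀(1−A)/(4σd²)]^(1/4), so T ∝ (1−A)^(1/4) / √d.
T₁ = [1361×0.24/(4×5.67×10⁻⁸×1.22²)]^(1/4) = 176.37 K.
T₂ = [1361×0.29/(4×5.67×10⁻⁸×3.99²)]^(1/4) = 102.25 K.

ΔT ≈ 74.1 K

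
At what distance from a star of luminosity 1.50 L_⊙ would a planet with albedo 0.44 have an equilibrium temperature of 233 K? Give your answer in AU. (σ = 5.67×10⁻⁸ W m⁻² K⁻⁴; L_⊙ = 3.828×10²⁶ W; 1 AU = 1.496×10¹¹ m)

L = 1.50 × 3.828×10²⁶ = 5.74×10²⁶ W.
From T_eq⁴ = L(1−A)/(16πσd²): d = √[L(1−A)/(16πσT_eq⁴)].
d = √[5.74×10²⁶ × 0.56 / (16π × 5.67×10⁻⁸ × (233)⁴)] = 1.96×10¹¹ m = 1.31 AU.

d ≈ 1.31 AU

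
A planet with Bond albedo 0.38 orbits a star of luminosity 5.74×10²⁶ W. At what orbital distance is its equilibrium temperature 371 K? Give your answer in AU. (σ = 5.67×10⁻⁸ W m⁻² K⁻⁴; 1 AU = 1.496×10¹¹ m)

From T_eq⁴ = L(1−A)/(16πσd²): d = √[L(1−A)/(16πσT_eq⁴)].
d = √[5.74×10²⁶ × 0.62 / (16π × 5.67×10⁻⁸ × (371)⁴)] = 8.12×10¹⁰ m = 0.543 AU.

d ≈ 0.543 AU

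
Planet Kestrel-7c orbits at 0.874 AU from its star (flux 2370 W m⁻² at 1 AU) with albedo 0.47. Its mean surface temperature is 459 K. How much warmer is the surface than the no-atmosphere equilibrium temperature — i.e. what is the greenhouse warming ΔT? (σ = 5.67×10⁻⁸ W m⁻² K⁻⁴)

S = 2370/0.874² = 3103 W m⁻².
T_eq = [S(1−A)/(4σ)]^(1/4) = [3103×0.53/(4×5.67×10⁻⁸)]^(1/4) = 291.8 K.
ΔT = T_surf − T_eq = 459 − 291.8.

ΔT ≈ 167.2 K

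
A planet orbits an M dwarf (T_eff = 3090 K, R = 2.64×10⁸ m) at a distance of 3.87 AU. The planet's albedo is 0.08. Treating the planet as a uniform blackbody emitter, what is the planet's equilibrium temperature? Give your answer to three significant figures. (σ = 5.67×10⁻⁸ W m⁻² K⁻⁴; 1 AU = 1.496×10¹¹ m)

T_eq ≈ 45.7 K

d = 3.87 AU = 5.79×10¹¹ m.
L = 4πR_⋆²σT_⋆⁴ = 4π(2.64×10⁸)² × 5.67×10⁻⁸ × (3090)⁴ = 4.53×10²⁴ W.
S = L/(4πd²) = 1.07 W m⁻².
Energy balance: absorbed = emitted ⇒ πR²·S(1−A) = 4πR²·σT_eq⁴, so T_eq⁴ = S(1−A)/(4σ).
T_eq = [1.07 × 0.92 / (4 × 5.67×10⁻⁸)]^(1/4) = (4.36×10⁶)^(1/4) = 45.7 K.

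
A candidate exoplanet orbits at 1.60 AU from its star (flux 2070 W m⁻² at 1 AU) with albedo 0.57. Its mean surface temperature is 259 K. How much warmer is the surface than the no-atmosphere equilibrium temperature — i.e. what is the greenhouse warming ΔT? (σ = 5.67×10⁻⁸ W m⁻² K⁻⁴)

S = 2070/1.60² = 808.6 W m⁻².
T_eq = [S(1−A)/(4σ)]^(1/4) = [808.6×0.43/(4×5.67×10⁻⁸)]^(1/4) = 197.9 K.
ΔT = T_surf − T_eq = 259 − 197.9.

ΔT ≈ 61.1 K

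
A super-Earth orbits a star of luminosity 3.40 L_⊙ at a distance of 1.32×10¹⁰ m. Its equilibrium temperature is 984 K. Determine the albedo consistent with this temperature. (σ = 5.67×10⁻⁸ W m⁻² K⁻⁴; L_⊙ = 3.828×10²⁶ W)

A ≈ 0.64

L = 3.40 × 3.828×10²⁶ = 1.30×10²⁷ W.
Flux: S = L/(4πd²) = 1.30×10²⁷/(4π×(1.32×10¹⁰)²) = 5.94×10⁵ W m⁻².
From T_eq⁴ = S(1−A)/(4σ): 1−A = 4σT_eq⁴/S.
1−A = 4 × 5.67×10⁻⁸ × (984)⁴ / 5.94×10⁵ = 0.358.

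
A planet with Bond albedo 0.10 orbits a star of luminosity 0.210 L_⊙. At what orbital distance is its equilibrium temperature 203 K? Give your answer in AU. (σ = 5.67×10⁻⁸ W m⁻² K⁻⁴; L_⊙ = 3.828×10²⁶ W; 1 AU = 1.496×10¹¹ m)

d ≈ 0.817 AU

L = 0.210 × 3.828×10²⁶ = 8.04×10²⁵ W.
From T_eq⁴ = L(1−A)/(16πσd²): d = √[L(1−A)/(16πσT_eq⁴)].
d = √[8.04×10²⁵ × 0.90 / (16π × 5.67×10⁻⁸ × (203)⁴)] = 1.22×10¹¹ m = 0.817 AU.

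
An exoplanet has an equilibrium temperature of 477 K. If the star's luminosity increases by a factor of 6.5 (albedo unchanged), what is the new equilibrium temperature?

T_eq ∝ L^(1/4) · d^(−1/2).
T′ = 477 × 6.5^(1/4) = 762 K.

T_eq ≈ 762 K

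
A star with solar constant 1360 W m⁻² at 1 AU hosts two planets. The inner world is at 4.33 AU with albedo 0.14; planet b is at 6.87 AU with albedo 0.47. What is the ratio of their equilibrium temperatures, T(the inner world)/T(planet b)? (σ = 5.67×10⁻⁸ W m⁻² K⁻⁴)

T_eq = [S₀(1−A)/(4σd²)]^(1/4), so T ∝ (1−A)^(1/4) / √d.
T₁ = [1360×0.86/(4×5.67×10⁻⁸×4.33²)]^(1/4) = 128.78 K.
T₂ = [1360×0.53/(4×5.67×10⁻⁸×6.87²)]^(1/4) = 90.59 K.

T₁/T₂ ≈ 1.422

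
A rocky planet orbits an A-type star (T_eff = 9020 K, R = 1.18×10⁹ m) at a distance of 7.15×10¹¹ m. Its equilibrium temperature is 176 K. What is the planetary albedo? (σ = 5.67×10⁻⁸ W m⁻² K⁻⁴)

L = 4πR_⋆²σT_⋆⁴ = 4π(1.18×10⁹)² × 5.67×10⁻⁸ × (9020)⁴ = 6.57×10²⁷ W.
S = L/(4πd²) = 1020 W m⁻².
From T_eq⁴ = S(1−A)/(4σ): 1−A = 4σT_eq⁴/S.
1−A = 4 × 5.67×10⁻⁸ × (176)⁴ / 1020 = 0.213.

A ≈ 0.79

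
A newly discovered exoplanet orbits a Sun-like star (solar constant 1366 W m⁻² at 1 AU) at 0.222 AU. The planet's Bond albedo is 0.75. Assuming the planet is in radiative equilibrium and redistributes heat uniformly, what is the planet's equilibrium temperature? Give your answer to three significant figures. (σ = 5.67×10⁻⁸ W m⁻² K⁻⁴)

T_eq ≈ 418 K

Flux at 0.222 AU: S = 1366/0.222² = 2.77×10⁴ W m⁻².
Energy balance: absorbed = emitted ⇒ πR²·S(1−A) = 4πR²·σT_eq⁴, so T_eq⁴ = S(1−A)/(4σ).
T_eq = [2.77×10⁴ × 0.25 / (4 × 5.67×10⁻⁸)]^(1/4) = (3.06×10¹⁰)^(1/4) = 418 K.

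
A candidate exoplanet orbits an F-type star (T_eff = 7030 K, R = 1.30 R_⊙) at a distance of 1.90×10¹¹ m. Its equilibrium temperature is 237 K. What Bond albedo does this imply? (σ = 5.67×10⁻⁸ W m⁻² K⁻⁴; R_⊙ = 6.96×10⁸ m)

R_⋆ = 1.30 × 6.96×10⁸ = 9.05×10⁸ m.
L = 4πR_⋆²σT_⋆⁴ = 4π(9.05×10⁸)² × 5.67×10⁻⁸ × (7030)⁴ = 1.42×10²⁷ W.
S = L/(4πd²) = 3140 W m⁻².
From T_eq⁴ = S(1−A)/(4σ): 1−A = 4σT_eq⁴/S.
1−A = 4 × 5.67×10⁻⁸ × (237)⁴ / 3140 = 0.228.

A ≈ 0.77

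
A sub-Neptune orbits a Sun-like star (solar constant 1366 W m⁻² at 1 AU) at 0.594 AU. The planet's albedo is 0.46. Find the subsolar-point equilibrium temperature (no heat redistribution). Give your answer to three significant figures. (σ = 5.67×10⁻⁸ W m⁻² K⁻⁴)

Flux at 0.594 AU: S = 1366/0.594² = 3870 W m⁻².
At the subsolar point the surface absorbs S(1−A) and emits σT⁴ per unit area — no factor of 4, since only the local patch is in balance.
T = [3870 × 0.54 / 5.67×10⁻⁸]^(1/4) = (3.69×10¹⁰)^(1/4) = 438 K.

T_ss ≈ 438 K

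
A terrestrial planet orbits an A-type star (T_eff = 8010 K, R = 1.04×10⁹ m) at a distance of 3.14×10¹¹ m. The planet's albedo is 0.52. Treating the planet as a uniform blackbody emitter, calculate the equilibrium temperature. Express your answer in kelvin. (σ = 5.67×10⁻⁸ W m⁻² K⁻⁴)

T_eq ≈ 271 K

L = 4πR_⋆²σT_⋆⁴ = 4π(1.04×10⁹)² × 5.67×10⁻⁸ × (8010)⁴ = 3.17×10²⁷ W.
S = L/(4πd²) = 2560 W m⁻².
Energy balance: absorbed = emitted ⇒ πR²·S(1−A) = 4πR²·σT_eq⁴, so T_eq⁴ = S(1−A)/(4σ).
T_eq = [2560 × 0.48 / (4 × 5.67×10⁻⁸)]^(1/4) = (5.42×10⁹)^(1/4) = 271 K.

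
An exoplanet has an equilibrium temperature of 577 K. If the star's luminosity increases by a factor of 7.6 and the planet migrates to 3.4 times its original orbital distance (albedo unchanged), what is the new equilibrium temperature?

T_eq ≈ 520 K

T_eq ∝ L^(1/4) · d^(−1/2).
T′ = 577 × 7.6^(1/4) / 3.4^(1/2) = 520 K.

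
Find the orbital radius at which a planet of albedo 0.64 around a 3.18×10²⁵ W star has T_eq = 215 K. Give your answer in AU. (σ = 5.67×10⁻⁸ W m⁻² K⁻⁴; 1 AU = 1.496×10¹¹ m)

d ≈ 0.290 AU

From T_eq⁴ = L(1−A)/(16πσd²): d = √[L(1−A)/(16πσT_eq⁴)].
d = √[3.18×10²⁵ × 0.36 / (16π × 5.67×10⁻⁸ × (215)⁴)] = 4.34×10¹⁰ m = 0.290 AU.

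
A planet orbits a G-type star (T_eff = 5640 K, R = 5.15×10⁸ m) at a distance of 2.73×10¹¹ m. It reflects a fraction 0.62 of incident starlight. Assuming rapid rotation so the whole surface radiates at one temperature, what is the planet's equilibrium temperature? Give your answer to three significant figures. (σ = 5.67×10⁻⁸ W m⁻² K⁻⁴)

T_eq ≈ 136 K

L = 4πR_⋆²σT_⋆⁴ = 4π(5.15×10⁸)² × 5.67×10⁻⁸ × (5640)⁴ = 1.91×10²⁶ W.
S = L/(4πd²) = 204 W m⁻².
Energy balance: absorbed = emitted ⇒ πR²·S(1−A) = 4πR²·σT_eq⁴, so T_eq⁴ = S(1−A)/(4σ).
T_eq = [204 × 0.38 / (4 × 5.67×10⁻⁸)]^(1/4) = (3.42×10⁸)^(1/4) = 136 K.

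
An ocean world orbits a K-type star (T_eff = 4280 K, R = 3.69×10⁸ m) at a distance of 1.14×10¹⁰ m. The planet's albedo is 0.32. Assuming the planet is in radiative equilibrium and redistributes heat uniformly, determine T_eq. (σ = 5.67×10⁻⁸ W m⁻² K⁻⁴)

T_eq ≈ 494 K

L = 4πR_⋆²σT_⋆⁴ = 4π(3.69×10⁸)² × 5.67×10⁻⁸ × (4280)⁴ = 3.26×10²⁵ W.
S = L/(4πd²) = 1.99×10⁴ W m⁻².
Energy balance: absorbed = emitted ⇒ πR²·S(1−A) = 4πR²·σT_eq⁴, so T_eq⁴ = S(1−A)/(4σ).
T_eq = [1.99×10⁴ × 0.68 / (4 × 5.67×10⁻⁸)]^(1/4) = (5.98×10¹⁰)^(1/4) = 494 K.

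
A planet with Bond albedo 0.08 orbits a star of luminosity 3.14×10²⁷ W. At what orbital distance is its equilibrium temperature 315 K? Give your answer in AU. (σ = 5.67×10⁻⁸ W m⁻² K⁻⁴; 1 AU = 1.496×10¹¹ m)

From T_eq⁴ = L(1−A)/(16πσd²): d = √[L(1−A)/(16πσT_eq⁴)].
d = √[3.14×10²⁷ × 0.92 / (16π × 5.67×10⁻⁸ × (315)⁴)] = 3.21×10¹¹ m = 2.14 AU.

d ≈ 2.14 AU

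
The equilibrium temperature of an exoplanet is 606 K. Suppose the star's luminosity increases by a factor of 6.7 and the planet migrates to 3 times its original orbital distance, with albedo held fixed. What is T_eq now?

T_eq ∝ L^(1/4) · d^(−1/2).
T′ = 606 × 6.7^(1/4) / 3^(1/2) = 563 K.

T_eq ≈ 563 K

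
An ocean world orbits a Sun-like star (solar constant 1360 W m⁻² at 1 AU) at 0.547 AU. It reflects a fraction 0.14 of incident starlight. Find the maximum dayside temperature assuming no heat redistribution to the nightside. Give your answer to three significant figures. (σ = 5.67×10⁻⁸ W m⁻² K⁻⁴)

Flux at 0.547 AU: S = 1360/0.547² = 4550 W m⁻².
With no redistribution each surface element balances locally: S(1−A) = σT⁴.
T = [4550 × 0.86 / 5.67×10⁻⁸]^(1/4) = (6.89×10¹⁰)^(1/4) = 512 K.

T_ss ≈ 512 K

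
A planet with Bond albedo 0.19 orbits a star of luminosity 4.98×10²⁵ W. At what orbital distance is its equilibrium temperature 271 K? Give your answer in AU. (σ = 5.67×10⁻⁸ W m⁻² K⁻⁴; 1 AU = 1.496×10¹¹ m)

From T_eq⁴ = L(1−A)/(16πσd²): d = √[L(1−A)/(16πσT_eq⁴)].
d = √[4.98×10²⁵ × 0.81 / (16π × 5.67×10⁻⁸ × (271)⁴)] = 5.12×10¹⁰ m = 0.342 AU.

d ≈ 0.342 AU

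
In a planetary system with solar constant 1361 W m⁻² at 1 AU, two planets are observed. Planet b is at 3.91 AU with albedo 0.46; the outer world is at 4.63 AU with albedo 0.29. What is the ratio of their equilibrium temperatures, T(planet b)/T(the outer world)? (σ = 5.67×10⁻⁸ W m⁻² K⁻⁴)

T_eq = [S₀(1−A)/(4σd²)]^(1/4), so T ∝ (1−A)^(1/4) / √d.
T₁ = [1361×0.54/(4×5.67×10⁻⁸×3.91²)]^(1/4) = 120.66 K.
T₂ = [1361×0.71/(4×5.67×10⁻⁸×4.63²)]^(1/4) = 118.73 K.

T₁/T₂ ≈ 1.016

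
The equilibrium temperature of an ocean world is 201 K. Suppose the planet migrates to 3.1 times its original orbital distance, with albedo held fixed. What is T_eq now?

T_eq ∝ L^(1/4) · d^(−1/2).
T′ = 201 / 3.1^(1/2) = 114 K.

T_eq ≈ 114 K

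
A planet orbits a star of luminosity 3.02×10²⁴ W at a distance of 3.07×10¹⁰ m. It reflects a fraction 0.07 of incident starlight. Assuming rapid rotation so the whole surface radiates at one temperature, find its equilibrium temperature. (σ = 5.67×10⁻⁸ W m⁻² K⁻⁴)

Flux: S = L/(4πd²) = 3.02×10²⁴/(4π×(3.07×10¹⁰)²) = 255 W m⁻².
Energy balance: absorbed = emitted ⇒ πR²·S(1−A) = 4πR²·σT_eq⁴, so T_eq⁴ = S(1−A)/(4σ).
T_eq = [255 × 0.93 / (4 × 5.67×10⁻⁸)]^(1/4) = (1.05×10⁹)^(1/4) = 180 K.

T_eq ≈ 180 K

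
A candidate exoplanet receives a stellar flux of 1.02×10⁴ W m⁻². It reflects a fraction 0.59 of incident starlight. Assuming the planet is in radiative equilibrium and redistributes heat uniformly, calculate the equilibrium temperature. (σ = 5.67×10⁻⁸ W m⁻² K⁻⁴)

T_eq ≈ 368 K

Energy balance: absorbed = emitted ⇒ πR²·S(1−A) = 4πR²·σT_eq⁴, so T_eq⁴ = S(1−A)/(4σ).
T_eq = [1.02×10⁴ × 0.41 / (4 × 5.67×10⁻⁸)]^(1/4) = (1.84×10¹⁰)^(1/4) = 368 K.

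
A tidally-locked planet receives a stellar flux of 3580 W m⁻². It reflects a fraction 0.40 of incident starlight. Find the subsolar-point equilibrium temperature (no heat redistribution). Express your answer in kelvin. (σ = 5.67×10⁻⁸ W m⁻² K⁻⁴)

T_ss ≈ 441 K

At the subsolar point the surface absorbs S(1−A) and emits σT⁴ per unit area — no factor of 4, since only the local patch is in balance.
T = [3580 × 0.60 / 5.67×10⁻⁸]^(1/4) = (3.79×10¹⁰)^(1/4) = 441 K.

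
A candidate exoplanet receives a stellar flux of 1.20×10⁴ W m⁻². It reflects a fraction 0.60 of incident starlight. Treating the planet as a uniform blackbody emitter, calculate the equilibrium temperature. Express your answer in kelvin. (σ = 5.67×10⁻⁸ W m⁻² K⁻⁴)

T_eq ≈ 381 K

Energy balance: absorbed = emitted ⇒ πR²·S(1−A) = 4πR²·σT_eq⁴, so T_eq⁴ = S(1−A)/(4σ).
T_eq = [1.20×10⁴ × 0.40 / (4 × 5.67×10⁻⁸)]^(1/4) = (2.12×10¹⁰)^(1/4) = 381 K.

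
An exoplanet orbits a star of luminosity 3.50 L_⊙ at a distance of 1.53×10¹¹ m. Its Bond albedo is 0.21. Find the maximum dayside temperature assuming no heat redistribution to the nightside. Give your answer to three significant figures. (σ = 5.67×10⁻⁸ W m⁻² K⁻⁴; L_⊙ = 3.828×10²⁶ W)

T_ss ≈ 502 K

L = 3.50 × 3.828×10²⁶ = 1.34×10²⁷ W.
Flux: S = L/(4πd²) = 1.34×10²⁷/(4π×(1.53×10¹¹)²) = 4550 W m⁻².
With no redistribution each surface element balances locally: S(1−A) = σT⁴.
T = [4550 × 0.79 / 5.67×10⁻⁸]^(1/4) = (6.35×10¹⁰)^(1/4) = 502 K.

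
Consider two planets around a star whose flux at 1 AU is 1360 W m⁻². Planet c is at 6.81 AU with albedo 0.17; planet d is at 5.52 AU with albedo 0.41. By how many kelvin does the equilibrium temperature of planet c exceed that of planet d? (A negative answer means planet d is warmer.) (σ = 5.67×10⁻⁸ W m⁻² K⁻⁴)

ΔT ≈ -2.0 K

T_eq = [S₀(1−A)/(4σd²)]^(1/4), so T ∝ (1−A)^(1/4) / √d.
T₁ = [1360×0.83/(4×5.67×10⁻⁸×6.81²)]^(1/4) = 101.78 K.
T₂ = [1360×0.59/(4×5.67×10⁻⁸×5.52²)]^(1/4) = 103.80 K.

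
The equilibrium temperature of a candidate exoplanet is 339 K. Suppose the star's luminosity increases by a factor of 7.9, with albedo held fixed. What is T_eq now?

T_eq ≈ 568 K

T_eq ∝ L^(1/4) · d^(−1/2).
T′ = 339 × 7.9^(1/4) = 568 K.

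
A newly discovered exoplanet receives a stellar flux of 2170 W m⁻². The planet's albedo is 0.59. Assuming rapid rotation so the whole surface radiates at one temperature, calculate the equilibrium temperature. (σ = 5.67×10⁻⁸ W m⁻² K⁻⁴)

T_eq ≈ 250 K

Energy balance: absorbed = emitted ⇒ πR²·S(1−A) = 4πR²·σT_eq⁴, so T_eq⁴ = S(1−A)/(4σ).
T_eq = [2170 × 0.41 / (4 × 5.67×10⁻⁸)]^(1/4) = (3.92×10⁹)^(1/4) = 250 K.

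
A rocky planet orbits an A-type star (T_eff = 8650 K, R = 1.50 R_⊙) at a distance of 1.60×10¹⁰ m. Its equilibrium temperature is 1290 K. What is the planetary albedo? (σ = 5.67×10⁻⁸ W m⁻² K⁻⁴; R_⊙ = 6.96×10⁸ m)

A ≈ 0.54

R_⋆ = 1.50 × 6.96×10⁸ = 1.04×10⁹ m.
L = 4πR_⋆²σT_⋆⁴ = 4π(1.04×10⁹)² × 5.67×10⁻⁸ × (8650)⁴ = 4.35×10²⁷ W.
S = L/(4πd²) = 1.35×10⁶ W m⁻².
From T_eq⁴ = S(1−A)/(4σ): 1−A = 4σT_eq⁴/S.
1−A = 4 × 5.67×10⁻⁸ × (1290)⁴ / 1.35×10⁶ = 0.465.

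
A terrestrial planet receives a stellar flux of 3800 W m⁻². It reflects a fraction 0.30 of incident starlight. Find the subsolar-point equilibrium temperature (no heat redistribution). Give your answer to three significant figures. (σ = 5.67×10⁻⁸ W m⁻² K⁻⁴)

T_ss ≈ 465 K

At the subsolar point the surface absorbs S(1−A) and emits σT⁴ per unit area — no factor of 4, since only the local patch is in balance.
T = [3800 × 0.70 / 5.67×10⁻⁸]^(1/4) = (4.69×10¹⁰)^(1/4) = 465 K.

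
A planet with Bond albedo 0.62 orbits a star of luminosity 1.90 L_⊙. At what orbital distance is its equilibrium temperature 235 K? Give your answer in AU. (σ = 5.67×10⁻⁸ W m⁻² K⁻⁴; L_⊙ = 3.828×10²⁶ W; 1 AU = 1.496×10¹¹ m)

L = 1.90 × 3.828×10²⁶ = 7.27×10²⁶ W.
From T_eq⁴ = L(1−A)/(16πσd²): d = √[L(1−A)/(16πσT_eq⁴)].
d = √[7.27×10²⁶ × 0.38 / (16π × 5.67×10⁻⁸ × (235)⁴)] = 1.78×10¹¹ m = 1.19 AU.

d ≈ 1.19 AU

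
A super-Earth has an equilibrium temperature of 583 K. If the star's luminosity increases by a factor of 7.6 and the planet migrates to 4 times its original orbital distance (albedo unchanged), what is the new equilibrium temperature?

T_eq ≈ 484 K

T_eq ∝ L^(1/4) · d^(−1/2).
T′ = 583 × 7.6^(1/4) / 4^(1/2) = 484 K.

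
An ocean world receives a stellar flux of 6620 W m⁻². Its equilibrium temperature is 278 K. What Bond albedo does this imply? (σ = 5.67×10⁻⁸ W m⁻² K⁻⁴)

From T_eq⁴ = S(1−A)/(4σ): 1−A = 4σT_eq⁴/S.
1−A = 4 × 5.67×10⁻⁸ × (278)⁴ / 6620 = 0.205.

A ≈ 0.80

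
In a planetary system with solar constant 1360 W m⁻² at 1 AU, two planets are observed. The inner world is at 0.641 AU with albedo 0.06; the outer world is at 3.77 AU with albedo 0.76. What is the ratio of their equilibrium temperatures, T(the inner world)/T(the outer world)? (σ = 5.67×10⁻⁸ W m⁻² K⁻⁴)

T₁/T₂ ≈ 3.412

T_eq = [S₀(1−A)/(4σd²)]^(1/4), so T ∝ (1−A)^(1/4) / √d.
T₁ = [1360×0.94/(4×5.67×10⁻⁸×0.641²)]^(1/4) = 342.24 K.
T₂ = [1360×0.24/(4×5.67×10⁻⁸×3.77²)]^(1/4) = 100.31 K.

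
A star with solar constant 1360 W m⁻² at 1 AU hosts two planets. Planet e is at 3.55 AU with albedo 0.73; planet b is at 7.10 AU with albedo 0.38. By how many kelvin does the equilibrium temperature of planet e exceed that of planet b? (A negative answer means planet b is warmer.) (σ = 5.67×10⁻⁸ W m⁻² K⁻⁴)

T_eq = [S₀(1−A)/(4σd²)]^(1/4), so T ∝ (1−A)^(1/4) / √d.
T₁ = [1360×0.27/(4×5.67×10⁻⁸×3.55²)]^(1/4) = 106.46 K.
T₂ = [1360×0.62/(4×5.67×10⁻⁸×7.10²)]^(1/4) = 92.67 K.

ΔT ≈ 13.8 K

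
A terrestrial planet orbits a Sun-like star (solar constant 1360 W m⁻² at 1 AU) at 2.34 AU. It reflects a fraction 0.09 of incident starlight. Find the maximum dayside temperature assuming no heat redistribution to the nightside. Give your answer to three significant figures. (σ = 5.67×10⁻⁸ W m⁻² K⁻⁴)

T_ss ≈ 251 K

Flux at 2.34 AU: S = 1360/2.34² = 248 W m⁻².
With no redistribution each surface element balances locally: S(1−A) = σT⁴.
T = [248 × 0.91 / 5.67×10⁻⁸]^(1/4) = (3.99×10⁹)^(1/4) = 251 K.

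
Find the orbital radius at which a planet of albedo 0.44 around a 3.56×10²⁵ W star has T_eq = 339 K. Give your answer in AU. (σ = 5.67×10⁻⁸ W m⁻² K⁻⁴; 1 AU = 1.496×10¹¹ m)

d ≈ 0.154 AU

From T_eq⁴ = L(1−A)/(16πσd²): d = √[L(1−A)/(16πσT_eq⁴)].
d = √[3.56×10²⁵ × 0.56 / (16π × 5.67×10⁻⁸ × (339)⁴)] = 2.30×10¹⁰ m = 0.154 AU.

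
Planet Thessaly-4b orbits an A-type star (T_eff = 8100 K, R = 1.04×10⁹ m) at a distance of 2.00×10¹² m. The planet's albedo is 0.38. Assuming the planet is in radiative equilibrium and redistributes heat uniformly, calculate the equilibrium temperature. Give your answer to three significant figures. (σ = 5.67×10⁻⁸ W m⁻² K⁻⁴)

T_eq ≈ 116 K

L = 4πR_⋆²σT_⋆⁴ = 4π(1.04×10⁹)² × 5.67×10⁻⁸ × (8100)⁴ = 3.32×10²⁷ W.
S = L/(4πd²) = 66.0 W m⁻².
Energy balance: absorbed = emitted ⇒ πR²·S(1−A) = 4πR²·σT_eq⁴, so T_eq⁴ = S(1−A)/(4σ).
T_eq = [66.0 × 0.62 / (4 × 5.67×10⁻⁸)]^(1/4) = (1.80×10⁸)^(1/4) = 116 K.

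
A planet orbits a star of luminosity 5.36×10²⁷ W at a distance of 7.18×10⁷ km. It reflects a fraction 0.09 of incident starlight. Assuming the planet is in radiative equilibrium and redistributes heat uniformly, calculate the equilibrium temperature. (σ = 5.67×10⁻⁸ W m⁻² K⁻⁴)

T_eq ≈ 759 K

d = 7.18×10⁷ km = 7.18×10¹⁰ m.
Flux: S = L/(4πd²) = 5.36×10²⁷/(4π×(7.18×10¹⁰)²) = 8.27×10⁴ W m⁻².
Energy balance: absorbed = emitted ⇒ πR²·S(1−A) = 4πR²·σT_eq⁴, so T_eq⁴ = S(1−A)/(4σ).
T_eq = [8.27×10⁴ × 0.91 / (4 × 5.67×10⁻⁸)]^(1/4) = (3.32×10¹¹)^(1/4) = 759 K.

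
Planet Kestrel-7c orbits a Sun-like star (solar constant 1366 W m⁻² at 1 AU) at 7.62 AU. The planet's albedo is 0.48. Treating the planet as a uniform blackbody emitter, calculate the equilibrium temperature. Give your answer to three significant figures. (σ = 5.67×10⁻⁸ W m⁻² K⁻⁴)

T_eq ≈ 85.7 K

Flux at 7.62 AU: S = 1366/7.62² = 23.5 W m⁻².
Energy balance: absorbed = emitted ⇒ πR²·S(1−A) = 4πR²·σT_eq⁴, so T_eq⁴ = S(1−A)/(4σ).
T_eq = [23.5 × 0.52 / (4 × 5.67×10⁻⁸)]^(1/4) = (5.39×10⁷)^(1/4) = 85.7 K.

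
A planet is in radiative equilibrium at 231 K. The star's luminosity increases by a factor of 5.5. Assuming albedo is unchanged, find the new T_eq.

T_eq ∝ L^(1/4) · d^(−1/2).
T′ = 231 × 5.5^(1/4) = 354 K.

T_eq ≈ 354 K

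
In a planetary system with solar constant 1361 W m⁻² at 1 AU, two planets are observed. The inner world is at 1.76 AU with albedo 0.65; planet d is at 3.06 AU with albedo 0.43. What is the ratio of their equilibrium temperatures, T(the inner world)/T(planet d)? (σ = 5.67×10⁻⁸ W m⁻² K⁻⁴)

T_eq = [S₀(1−A)/(4σd²)]^(1/4), so T ∝ (1−A)^(1/4) / √d.
T₁ = [1361×0.35/(4×5.67×10⁻⁸×1.76²)]^(1/4) = 161.37 K.
T₂ = [1361×0.57/(4×5.67×10⁻⁸×3.06²)]^(1/4) = 138.25 K.

T₁/T₂ ≈ 1.167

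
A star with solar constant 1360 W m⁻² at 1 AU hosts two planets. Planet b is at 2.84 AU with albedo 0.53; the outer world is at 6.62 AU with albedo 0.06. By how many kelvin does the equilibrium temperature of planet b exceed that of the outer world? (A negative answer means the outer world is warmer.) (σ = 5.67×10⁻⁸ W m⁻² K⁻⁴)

ΔT ≈ 30.2 K

T_eq = [S₀(1−A)/(4σd²)]^(1/4), so T ∝ (1−A)^(1/4) / √d.
T₁ = [1360×0.47/(4×5.67×10⁻⁸×2.84²)]^(1/4) = 136.72 K.
T₂ = [1360×0.94/(4×5.67×10⁻⁸×6.62²)]^(1/4) = 106.49 K.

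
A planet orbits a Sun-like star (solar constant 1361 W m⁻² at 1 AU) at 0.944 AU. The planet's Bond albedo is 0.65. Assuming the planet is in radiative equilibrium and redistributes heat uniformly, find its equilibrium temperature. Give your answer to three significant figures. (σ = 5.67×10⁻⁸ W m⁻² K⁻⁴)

Flux at 0.944 AU: S = 1361/0.944² = 1530 W m⁻².
Energy balance: absorbed = emitted ⇒ πR²·S(1−A) = 4πR²·σT_eq⁴, so T_eq⁴ = S(1−A)/(4σ).
T_eq = [1530 × 0.35 / (4 × 5.67×10⁻⁸)]^(1/4) = (2.36×10⁹)^(1/4) = 220 K.

T_eq ≈ 220 K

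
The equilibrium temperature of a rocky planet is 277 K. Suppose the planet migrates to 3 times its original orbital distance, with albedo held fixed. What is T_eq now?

T_eq ∝ L^(1/4) · d^(−1/2).
T′ = 277 / 3^(1/2) = 160 K.

T_eq ≈ 160 K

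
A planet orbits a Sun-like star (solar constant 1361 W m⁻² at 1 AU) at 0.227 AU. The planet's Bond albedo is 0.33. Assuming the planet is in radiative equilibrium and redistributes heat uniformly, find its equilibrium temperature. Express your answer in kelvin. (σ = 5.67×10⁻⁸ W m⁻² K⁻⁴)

Flux at 0.227 AU: S = 1361/0.227² = 2.64×10⁴ W m⁻².
Energy balance: absorbed = emitted ⇒ πR²·S(1−A) = 4πR²·σT_eq⁴, so T_eq⁴ = S(1−A)/(4σ).
T_eq = [2.64×10⁴ × 0.67 / (4 × 5.67×10⁻⁸)]^(1/4) = (7.80×10¹⁰)^(1/4) = 529 K.

T_eq ≈ 529 K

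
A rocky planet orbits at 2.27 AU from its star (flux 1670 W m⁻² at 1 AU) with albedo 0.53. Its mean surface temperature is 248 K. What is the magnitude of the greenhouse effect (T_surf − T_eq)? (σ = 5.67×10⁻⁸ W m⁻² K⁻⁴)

S = 1670/2.27² = 324.1 W m⁻².
T_eq = [S(1−A)/(4σ)]^(1/4) = [324.1×0.47/(4×5.67×10⁻⁸)]^(1/4) = 161.0 K.
ΔT = T_surf − T_eq = 248 − 161.0.

ΔT ≈ 87.0 K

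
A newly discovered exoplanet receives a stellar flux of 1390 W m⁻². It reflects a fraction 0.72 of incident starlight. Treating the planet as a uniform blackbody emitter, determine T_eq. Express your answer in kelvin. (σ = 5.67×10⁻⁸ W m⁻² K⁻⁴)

T_eq ≈ 204 K

Energy balance: absorbed = emitted ⇒ πR²·S(1−A) = 4πR²·σT_eq⁴, so T_eq⁴ = S(1−A)/(4σ).
T_eq = [1390 × 0.28 / (4 × 5.67×10⁻⁸)]^(1/4) = (1.72×10⁹)^(1/4) = 204 K.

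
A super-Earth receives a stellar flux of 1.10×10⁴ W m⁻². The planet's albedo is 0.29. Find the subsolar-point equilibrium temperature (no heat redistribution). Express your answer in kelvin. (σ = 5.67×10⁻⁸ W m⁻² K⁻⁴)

At the subsolar point the surface absorbs S(1−A) and emits σT⁴ per unit area — no factor of 4, since only the local patch is in balance.
T = [1.10×10⁴ × 0.71 / 5.67×10⁻⁸]^(1/4) = (1.38×10¹¹)^(1/4) = 609 K.

T_ss ≈ 609 K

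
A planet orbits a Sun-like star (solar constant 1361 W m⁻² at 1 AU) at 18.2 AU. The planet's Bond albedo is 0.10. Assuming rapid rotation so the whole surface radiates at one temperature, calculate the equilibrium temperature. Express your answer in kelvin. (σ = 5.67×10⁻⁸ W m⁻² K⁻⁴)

Flux at 18.2 AU: S = 1361/18.2² = 4.11 W m⁻².
Energy balance: absorbed = emitted ⇒ πR²·S(1−A) = 4πR²·σT_eq⁴, so T_eq⁴ = S(1−A)/(4σ).
T_eq = [4.11 × 0.90 / (4 × 5.67×10⁻⁸)]^(1/4) = (1.63×10⁷)^(1/4) = 63.5 K.

T_eq ≈ 63.5 K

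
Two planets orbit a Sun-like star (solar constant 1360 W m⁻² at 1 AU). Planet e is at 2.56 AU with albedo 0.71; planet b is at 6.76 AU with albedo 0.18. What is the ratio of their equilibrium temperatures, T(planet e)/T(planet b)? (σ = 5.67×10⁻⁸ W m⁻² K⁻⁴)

T₁/T₂ ≈ 1.253

T_eq = [S₀(1−A)/(4σd²)]^(1/4), so T ∝ (1−A)^(1/4) / √d.
T₁ = [1360×0.29/(4×5.67×10⁻⁸×2.56²)]^(1/4) = 127.63 K.
T₂ = [1360×0.82/(4×5.67×10⁻⁸×6.76²)]^(1/4) = 101.85 K.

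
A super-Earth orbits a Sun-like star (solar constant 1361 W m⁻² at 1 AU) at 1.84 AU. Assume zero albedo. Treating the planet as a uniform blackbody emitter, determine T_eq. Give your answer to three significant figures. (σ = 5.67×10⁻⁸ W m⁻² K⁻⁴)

Flux at 1.84 AU: S = 1361/1.84² = 402 W m⁻².
Energy balance: absorbed = emitted ⇒ πR²·S(1−A) = 4πR²·σT_eq⁴, so T_eq⁴ = S(1−A)/(4σ).
T_eq = [402 × 1.00 / (4 × 5.67×10⁻⁸)]^(1/4) = (1.77×10⁹)^(1/4) = 205 K.

T_eq ≈ 205 K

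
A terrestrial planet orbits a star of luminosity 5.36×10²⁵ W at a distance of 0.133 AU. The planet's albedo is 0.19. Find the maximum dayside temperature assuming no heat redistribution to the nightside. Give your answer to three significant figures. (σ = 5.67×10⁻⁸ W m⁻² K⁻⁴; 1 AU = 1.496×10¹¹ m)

T_ss ≈ 626 K

d = 0.133 AU = 1.99×10¹⁰ m.
Flux: S = L/(4πd²) = 5.36×10²⁵/(4π×(1.99×10¹⁰)²) = 1.08×10⁴ W m⁻².
With no redistribution each surface element balances locally: S(1−A) = σT⁴.
T = [1.08×10⁴ × 0.81 / 5.67×10⁻⁸]^(1/4) = (1.54×10¹¹)^(1/4) = 626 K.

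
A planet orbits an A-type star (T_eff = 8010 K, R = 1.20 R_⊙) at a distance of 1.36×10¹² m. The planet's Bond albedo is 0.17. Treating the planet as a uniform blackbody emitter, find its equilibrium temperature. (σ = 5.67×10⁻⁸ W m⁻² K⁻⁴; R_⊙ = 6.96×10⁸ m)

R_⋆ = 1.20 × 6.96×10⁸ = 8.35×10⁸ m.
L = 4πR_⋆²σT_⋆⁴ = 4π(8.35×10⁸)² × 5.67×10⁻⁸ × (8010)⁴ = 2.05×10²⁷ W.
S = L/(4πd²) = 88.0 W m⁻².
Energy balance: absorbed = emitted ⇒ πR²·S(1−A) = 4πR²·σT_eq⁴, so T_eq⁴ = S(1−A)/(4σ).
T_eq = [88.0 × 0.83 / (4 × 5.67×10⁻⁸)]^(1/4) = (3.22×10⁸)^(1/4) = 134 K.

T_eq ≈ 134 K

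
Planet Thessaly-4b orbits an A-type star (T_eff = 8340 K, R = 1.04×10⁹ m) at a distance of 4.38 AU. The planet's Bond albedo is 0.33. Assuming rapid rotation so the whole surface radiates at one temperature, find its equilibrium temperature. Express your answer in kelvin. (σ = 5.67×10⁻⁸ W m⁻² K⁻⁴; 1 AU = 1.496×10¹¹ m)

d = 4.38 AU = 6.55×10¹¹ m.
L = 4πR_⋆²σT_⋆⁴ = 4π(1.04×10⁹)² × 5.67×10⁻⁸ × (8340)⁴ = 3.73×10²⁷ W.
S = L/(4πd²) = 691 W m⁻².
Energy balance: absorbed = emitted ⇒ πR²·S(1−A) = 4πR²·σT_eq⁴, so T_eq⁴ = S(1−A)/(4σ).
T_eq = [691 × 0.67 / (4 × 5.67×10⁻⁸)]^(1/4) = (2.04×10⁹)^(1/4) = 213 K.

T_eq ≈ 213 K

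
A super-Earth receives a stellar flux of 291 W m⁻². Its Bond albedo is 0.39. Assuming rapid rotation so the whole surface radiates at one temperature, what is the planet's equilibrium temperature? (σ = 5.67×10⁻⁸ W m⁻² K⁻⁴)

Energy balance: absorbed = emitted ⇒ πR²·S(1−A) = 4πR²·σT_eq⁴, so T_eq⁴ = S(1−A)/(4σ).
T_eq = [291 × 0.61 / (4 × 5.67×10⁻⁸)]^(1/4) = (7.83×10⁸)^(1/4) = 167 K.

T_eq ≈ 167 K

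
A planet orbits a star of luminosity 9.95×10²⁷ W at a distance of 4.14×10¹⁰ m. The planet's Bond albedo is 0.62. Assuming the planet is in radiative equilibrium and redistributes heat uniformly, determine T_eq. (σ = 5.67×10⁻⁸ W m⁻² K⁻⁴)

T_eq ≈ 938 K

Flux: S = L/(4πd²) = 9.95×10²⁷/(4π×(4.14×10¹⁰)²) = 4.62×10⁵ W m⁻².
Energy balance: absorbed = emitted ⇒ πR²·S(1−A) = 4πR²·σT_eq⁴, so T_eq⁴ = S(1−A)/(4σ).
T_eq = [4.62×10⁵ × 0.38 / (4 × 5.67×10⁻⁸)]^(1/4) = (7.74×10¹¹)^(1/4) = 938 K.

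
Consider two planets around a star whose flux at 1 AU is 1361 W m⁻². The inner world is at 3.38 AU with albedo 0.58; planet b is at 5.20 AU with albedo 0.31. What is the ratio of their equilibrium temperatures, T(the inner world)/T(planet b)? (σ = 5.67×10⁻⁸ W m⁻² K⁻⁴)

T₁/T₂ ≈ 1.096

T_eq = [S₀(1−A)/(4σd²)]^(1/4), so T ∝ (1−A)^(1/4) / √d.
T₁ = [1361×0.42/(4×5.67×10⁻⁸×3.38²)]^(1/4) = 121.87 K.
T₂ = [1361×0.69/(4×5.67×10⁻⁸×5.20²)]^(1/4) = 111.24 K.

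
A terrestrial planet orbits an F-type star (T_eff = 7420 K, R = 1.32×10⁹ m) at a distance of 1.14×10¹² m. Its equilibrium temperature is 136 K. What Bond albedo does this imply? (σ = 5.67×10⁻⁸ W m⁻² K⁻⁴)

L = 4πR_⋆²σT_⋆⁴ = 4π(1.32×10⁹)² × 5.67×10⁻⁸ × (7420)⁴ = 3.76×10²⁷ W.
S = L/(4πd²) = 230 W m⁻².
From T_eq⁴ = S(1−A)/(4σ): 1−A = 4σT_eq⁴/S.
1−A = 4 × 5.67×10⁻⁸ × (136)⁴ / 230 = 0.337.

A ≈ 0.66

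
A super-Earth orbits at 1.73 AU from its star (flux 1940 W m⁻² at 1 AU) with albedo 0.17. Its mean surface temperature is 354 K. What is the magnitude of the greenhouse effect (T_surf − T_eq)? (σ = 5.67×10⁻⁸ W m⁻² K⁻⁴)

S = 1940/1.73² = 648.2 W m⁻².
T_eq = [S(1−A)/(4σ)]^(1/4) = [648.2×0.83/(4×5.67×10⁻⁸)]^(1/4) = 220.7 K.
ΔT = T_surf − T_eq = 354 − 220.7.

ΔT ≈ 133.3 K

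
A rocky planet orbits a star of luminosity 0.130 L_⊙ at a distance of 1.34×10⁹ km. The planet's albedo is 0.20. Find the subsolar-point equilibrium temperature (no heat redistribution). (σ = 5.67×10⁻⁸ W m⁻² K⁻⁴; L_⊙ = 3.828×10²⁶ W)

d = 1.34×10⁹ km = 1.34×10¹² m.
L = 0.130 × 3.828×10²⁶ = 4.98×10²⁵ W.
Flux: S = L/(4πd²) = 4.98×10²⁵/(4π×(1.34×10¹²)²) = 2.21 W m⁻².
At the subsolar point the surface absorbs S(1−A) and emits σT⁴ per unit area — no factor of 4, since only the local patch is in balance.
T = [2.21 × 0.80 / 5.67×10⁻⁸]^(1/4) = (3.11×10⁷)^(1/4) = 74.7 K.

T_ss ≈ 74.7 K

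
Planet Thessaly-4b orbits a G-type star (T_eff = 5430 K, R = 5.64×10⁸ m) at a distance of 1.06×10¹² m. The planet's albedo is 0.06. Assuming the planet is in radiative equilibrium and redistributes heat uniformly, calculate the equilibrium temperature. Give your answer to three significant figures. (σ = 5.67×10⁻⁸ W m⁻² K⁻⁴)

T_eq ≈ 87.2 K

L = 4πR_⋆²σT_⋆⁴ = 4π(5.64×10⁸)² × 5.67×10⁻⁸ × (5430)⁴ = 1.97×10²⁶ W.
S = L/(4πd²) = 14.0 W m⁻².
Energy balance: absorbed = emitted ⇒ πR²·S(1−A) = 4πR²·σT_eq⁴, so T_eq⁴ = S(1−A)/(4σ).
T_eq = [14.0 × 0.94 / (4 × 5.67×10⁻⁸)]^(1/4) = (5.78×10⁷)^(1/4) = 87.2 K.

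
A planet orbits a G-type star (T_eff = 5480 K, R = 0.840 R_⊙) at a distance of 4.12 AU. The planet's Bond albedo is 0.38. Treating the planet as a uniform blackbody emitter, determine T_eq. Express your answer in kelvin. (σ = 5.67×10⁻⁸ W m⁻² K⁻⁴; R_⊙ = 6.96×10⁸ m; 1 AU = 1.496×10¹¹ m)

T_eq ≈ 106 K

R_⋆ = 0.840 × 6.96×10⁸ = 5.85×10⁸ m.
d = 4.12 AU = 6.16×10¹¹ m.
L = 4πR_⋆²σT_⋆⁴ = 4π(5.85×10⁸)² × 5.67×10⁻⁸ × (5480)⁴ = 2.20×10²⁶ W.
S = L/(4πd²) = 46.0 W m⁻².
Energy balance: absorbed = emitted ⇒ πR²·S(1−A) = 4πR²·σT_eq⁴, so T_eq⁴ = S(1−A)/(4σ).
T_eq = [46.0 × 0.62 / (4 × 5.67×10⁻⁸)]^(1/4) = (1.26×10⁸)^(1/4) = 106 K.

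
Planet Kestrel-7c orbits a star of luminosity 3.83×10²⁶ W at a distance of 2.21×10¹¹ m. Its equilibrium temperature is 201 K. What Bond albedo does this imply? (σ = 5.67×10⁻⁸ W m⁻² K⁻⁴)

A ≈ 0.41

Flux: S = L/(4πd²) = 3.83×10²⁶/(4π×(2.21×10¹¹)²) = 624 W m⁻².
From T_eq⁴ = S(1−A)/(4σ): 1−A = 4σT_eq⁴/S.
1−A = 4 × 5.67×10⁻⁸ × (201)⁴ / 624 = 0.593.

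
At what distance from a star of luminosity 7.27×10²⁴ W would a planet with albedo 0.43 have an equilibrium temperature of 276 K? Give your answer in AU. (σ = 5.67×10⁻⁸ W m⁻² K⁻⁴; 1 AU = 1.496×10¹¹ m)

From T_eq⁴ = L(1−A)/(16πσd²): d = √[L(1−A)/(16πσT_eq⁴)].
d = √[7.27×10²⁴ × 0.57 / (16π × 5.67×10⁻⁸ × (276)⁴)] = 1.58×10¹⁰ m = 0.106 AU.

d ≈ 0.106 AU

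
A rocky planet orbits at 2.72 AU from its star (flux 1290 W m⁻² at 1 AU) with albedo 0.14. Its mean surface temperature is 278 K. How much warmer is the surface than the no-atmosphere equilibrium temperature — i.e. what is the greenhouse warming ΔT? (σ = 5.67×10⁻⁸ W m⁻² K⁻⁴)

S = 1290/2.72² = 174.4 W m⁻².
T_eq = [S(1−A)/(4σ)]^(1/4) = [174.4×0.86/(4×5.67×10⁻⁸)]^(1/4) = 160.4 K.
ΔT = T_surf − T_eq = 278 − 160.4.

ΔT ≈ 117.6 K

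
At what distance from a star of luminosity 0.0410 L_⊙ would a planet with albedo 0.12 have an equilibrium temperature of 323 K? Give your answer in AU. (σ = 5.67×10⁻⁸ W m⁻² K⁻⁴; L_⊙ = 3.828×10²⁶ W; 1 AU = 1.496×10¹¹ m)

d ≈ 0.141 AU

L = 0.0410 × 3.828×10²⁶ = 1.57×10²⁵ W.
From T_eq⁴ = L(1−A)/(16πσd²): d = √[L(1−A)/(16πσT_eq⁴)].
d = √[1.57×10²⁵ × 0.88 / (16π × 5.67×10⁻⁸ × (323)⁴)] = 2.11×10¹⁰ m = 0.141 AU.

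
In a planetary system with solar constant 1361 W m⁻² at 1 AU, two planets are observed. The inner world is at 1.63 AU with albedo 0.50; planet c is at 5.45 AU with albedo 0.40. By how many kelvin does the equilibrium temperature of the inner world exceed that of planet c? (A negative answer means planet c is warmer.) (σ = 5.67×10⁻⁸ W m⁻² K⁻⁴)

ΔT ≈ 78.4 K

T_eq = [S₀(1−A)/(4σd²)]^(1/4), so T ∝ (1−A)^(1/4) / √d.
T₁ = [1361×0.50/(4×5.67×10⁻⁸×1.63²)]^(1/4) = 183.32 K.
T₂ = [1361×0.60/(4×5.67×10⁻⁸×5.45²)]^(1/4) = 104.93 K.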